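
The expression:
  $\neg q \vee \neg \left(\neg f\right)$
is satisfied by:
  {f: True, q: False}
  {q: False, f: False}
  {q: True, f: True}


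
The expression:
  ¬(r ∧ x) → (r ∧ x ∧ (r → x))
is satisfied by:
  {r: True, x: True}


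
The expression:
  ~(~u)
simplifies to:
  u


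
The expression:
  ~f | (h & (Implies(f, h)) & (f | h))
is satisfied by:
  {h: True, f: False}
  {f: False, h: False}
  {f: True, h: True}


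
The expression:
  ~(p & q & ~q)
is always true.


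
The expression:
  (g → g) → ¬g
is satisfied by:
  {g: False}


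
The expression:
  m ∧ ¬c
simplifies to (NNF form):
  m ∧ ¬c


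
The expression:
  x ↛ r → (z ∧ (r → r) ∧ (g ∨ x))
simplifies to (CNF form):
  r ∨ z ∨ ¬x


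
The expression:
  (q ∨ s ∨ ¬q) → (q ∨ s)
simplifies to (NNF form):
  q ∨ s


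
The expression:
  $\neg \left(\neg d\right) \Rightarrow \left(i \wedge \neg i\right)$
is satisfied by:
  {d: False}


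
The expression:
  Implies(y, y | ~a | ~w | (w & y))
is always true.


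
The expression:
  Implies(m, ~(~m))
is always true.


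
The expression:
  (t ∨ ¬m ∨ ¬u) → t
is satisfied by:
  {t: True, u: True, m: True}
  {t: True, u: True, m: False}
  {t: True, m: True, u: False}
  {t: True, m: False, u: False}
  {u: True, m: True, t: False}


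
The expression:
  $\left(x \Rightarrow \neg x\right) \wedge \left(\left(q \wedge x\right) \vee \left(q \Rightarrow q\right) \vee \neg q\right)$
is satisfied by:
  {x: False}


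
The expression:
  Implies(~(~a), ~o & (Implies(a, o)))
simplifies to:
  ~a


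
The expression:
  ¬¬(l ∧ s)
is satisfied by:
  {s: True, l: True}


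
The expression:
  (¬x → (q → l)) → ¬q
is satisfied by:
  {x: False, q: False, l: False}
  {l: True, x: False, q: False}
  {x: True, l: False, q: False}
  {l: True, x: True, q: False}
  {q: True, l: False, x: False}


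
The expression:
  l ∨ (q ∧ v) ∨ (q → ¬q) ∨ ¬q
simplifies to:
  l ∨ v ∨ ¬q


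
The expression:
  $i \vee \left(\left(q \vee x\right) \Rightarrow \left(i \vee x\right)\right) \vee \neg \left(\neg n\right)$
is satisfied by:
  {i: True, n: True, x: True, q: False}
  {i: True, n: True, q: False, x: False}
  {i: True, x: True, q: False, n: False}
  {i: True, q: False, x: False, n: False}
  {n: True, x: True, q: False, i: False}
  {n: True, q: False, x: False, i: False}
  {x: True, n: False, q: False, i: False}
  {n: False, q: False, x: False, i: False}
  {n: True, i: True, q: True, x: True}
  {n: True, i: True, q: True, x: False}
  {i: True, q: True, x: True, n: False}
  {i: True, q: True, n: False, x: False}
  {x: True, q: True, n: True, i: False}
  {q: True, n: True, i: False, x: False}
  {q: True, x: True, i: False, n: False}


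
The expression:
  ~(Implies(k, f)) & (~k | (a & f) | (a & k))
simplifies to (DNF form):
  a & k & ~f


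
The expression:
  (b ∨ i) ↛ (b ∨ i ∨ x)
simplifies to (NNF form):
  False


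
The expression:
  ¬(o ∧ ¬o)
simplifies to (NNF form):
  True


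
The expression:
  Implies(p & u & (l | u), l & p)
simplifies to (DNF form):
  l | ~p | ~u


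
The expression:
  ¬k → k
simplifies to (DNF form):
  k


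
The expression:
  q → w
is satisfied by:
  {w: True, q: False}
  {q: False, w: False}
  {q: True, w: True}


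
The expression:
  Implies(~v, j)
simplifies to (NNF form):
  j | v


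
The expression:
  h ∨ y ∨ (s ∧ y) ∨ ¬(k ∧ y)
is always true.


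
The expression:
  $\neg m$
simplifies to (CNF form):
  $\neg m$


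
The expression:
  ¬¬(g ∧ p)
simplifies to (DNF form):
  g ∧ p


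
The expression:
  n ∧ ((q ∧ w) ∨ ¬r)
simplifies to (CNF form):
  n ∧ (q ∨ ¬r) ∧ (w ∨ ¬r)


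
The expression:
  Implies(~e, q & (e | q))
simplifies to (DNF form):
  e | q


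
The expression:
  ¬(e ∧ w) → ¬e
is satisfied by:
  {w: True, e: False}
  {e: False, w: False}
  {e: True, w: True}


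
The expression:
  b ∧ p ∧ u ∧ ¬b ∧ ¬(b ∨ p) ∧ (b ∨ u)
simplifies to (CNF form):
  False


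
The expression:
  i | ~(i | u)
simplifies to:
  i | ~u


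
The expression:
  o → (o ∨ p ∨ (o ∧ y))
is always true.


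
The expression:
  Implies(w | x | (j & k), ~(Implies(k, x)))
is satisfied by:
  {k: True, x: False, w: False}
  {x: False, w: False, k: False}
  {k: True, w: True, x: False}


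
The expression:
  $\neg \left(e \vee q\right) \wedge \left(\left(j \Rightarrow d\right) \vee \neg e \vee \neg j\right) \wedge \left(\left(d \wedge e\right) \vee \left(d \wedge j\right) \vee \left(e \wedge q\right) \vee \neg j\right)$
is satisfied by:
  {d: True, q: False, e: False, j: False}
  {d: False, q: False, e: False, j: False}
  {j: True, d: True, q: False, e: False}


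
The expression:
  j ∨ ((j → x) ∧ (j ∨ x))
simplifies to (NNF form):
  j ∨ x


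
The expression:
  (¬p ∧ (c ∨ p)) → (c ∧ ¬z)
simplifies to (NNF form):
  p ∨ ¬c ∨ ¬z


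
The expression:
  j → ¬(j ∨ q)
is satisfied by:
  {j: False}


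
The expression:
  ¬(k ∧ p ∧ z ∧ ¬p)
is always true.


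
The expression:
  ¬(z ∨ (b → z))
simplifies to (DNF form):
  b ∧ ¬z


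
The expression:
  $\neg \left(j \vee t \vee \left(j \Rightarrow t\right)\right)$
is never true.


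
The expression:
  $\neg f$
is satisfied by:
  {f: False}


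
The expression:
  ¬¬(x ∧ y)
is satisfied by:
  {x: True, y: True}


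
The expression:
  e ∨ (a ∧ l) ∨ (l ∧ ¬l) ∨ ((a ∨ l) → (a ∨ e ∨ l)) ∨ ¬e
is always true.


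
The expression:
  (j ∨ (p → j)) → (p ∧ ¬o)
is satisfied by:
  {p: True, o: False, j: False}
  {j: True, p: True, o: False}
  {o: True, p: True, j: False}


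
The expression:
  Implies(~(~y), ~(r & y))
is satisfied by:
  {y: False, r: False}
  {r: True, y: False}
  {y: True, r: False}


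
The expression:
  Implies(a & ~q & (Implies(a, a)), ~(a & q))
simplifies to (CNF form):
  True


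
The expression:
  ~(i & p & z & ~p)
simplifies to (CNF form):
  True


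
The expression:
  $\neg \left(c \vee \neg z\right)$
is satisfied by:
  {z: True, c: False}


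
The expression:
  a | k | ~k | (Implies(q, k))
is always true.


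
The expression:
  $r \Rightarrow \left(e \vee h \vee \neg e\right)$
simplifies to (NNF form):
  $\text{True}$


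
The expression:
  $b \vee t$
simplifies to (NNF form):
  $b \vee t$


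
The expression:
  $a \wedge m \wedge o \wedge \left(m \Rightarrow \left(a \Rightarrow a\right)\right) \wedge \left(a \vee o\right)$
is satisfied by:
  {a: True, m: True, o: True}


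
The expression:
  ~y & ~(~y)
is never true.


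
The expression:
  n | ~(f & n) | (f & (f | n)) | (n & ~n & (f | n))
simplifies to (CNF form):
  True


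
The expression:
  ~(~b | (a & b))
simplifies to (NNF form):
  b & ~a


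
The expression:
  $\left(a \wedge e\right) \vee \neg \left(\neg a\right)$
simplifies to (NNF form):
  $a$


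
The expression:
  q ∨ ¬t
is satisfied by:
  {q: True, t: False}
  {t: False, q: False}
  {t: True, q: True}


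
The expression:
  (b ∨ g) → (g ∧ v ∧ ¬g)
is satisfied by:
  {g: False, b: False}


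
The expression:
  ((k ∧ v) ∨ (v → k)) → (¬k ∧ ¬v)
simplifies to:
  ¬k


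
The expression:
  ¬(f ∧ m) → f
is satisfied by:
  {f: True}


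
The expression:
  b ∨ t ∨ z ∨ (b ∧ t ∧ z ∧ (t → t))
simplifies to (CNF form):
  b ∨ t ∨ z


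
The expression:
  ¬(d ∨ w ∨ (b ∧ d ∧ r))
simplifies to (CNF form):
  ¬d ∧ ¬w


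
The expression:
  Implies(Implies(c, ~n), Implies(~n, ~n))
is always true.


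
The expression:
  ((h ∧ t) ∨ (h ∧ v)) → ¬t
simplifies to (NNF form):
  ¬h ∨ ¬t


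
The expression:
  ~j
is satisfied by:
  {j: False}


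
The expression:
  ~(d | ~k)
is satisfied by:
  {k: True, d: False}


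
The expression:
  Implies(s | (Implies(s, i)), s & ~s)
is never true.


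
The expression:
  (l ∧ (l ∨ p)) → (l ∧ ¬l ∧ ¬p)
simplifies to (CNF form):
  ¬l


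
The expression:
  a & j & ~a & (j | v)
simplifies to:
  False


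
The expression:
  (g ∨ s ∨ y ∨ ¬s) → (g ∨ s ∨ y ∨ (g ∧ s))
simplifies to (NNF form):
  g ∨ s ∨ y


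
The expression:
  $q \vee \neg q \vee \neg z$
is always true.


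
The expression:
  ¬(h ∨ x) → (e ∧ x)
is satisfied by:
  {x: True, h: True}
  {x: True, h: False}
  {h: True, x: False}


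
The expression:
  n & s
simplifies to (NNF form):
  n & s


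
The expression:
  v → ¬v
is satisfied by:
  {v: False}


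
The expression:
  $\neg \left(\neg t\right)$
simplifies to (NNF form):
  $t$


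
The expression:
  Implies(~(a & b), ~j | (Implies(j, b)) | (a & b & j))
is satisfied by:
  {b: True, j: False}
  {j: False, b: False}
  {j: True, b: True}


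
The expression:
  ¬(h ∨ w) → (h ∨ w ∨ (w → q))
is always true.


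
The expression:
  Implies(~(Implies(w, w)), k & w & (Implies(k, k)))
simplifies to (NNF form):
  True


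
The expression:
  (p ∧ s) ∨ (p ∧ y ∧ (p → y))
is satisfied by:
  {p: True, y: True, s: True}
  {p: True, y: True, s: False}
  {p: True, s: True, y: False}


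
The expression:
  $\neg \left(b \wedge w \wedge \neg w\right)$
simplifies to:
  $\text{True}$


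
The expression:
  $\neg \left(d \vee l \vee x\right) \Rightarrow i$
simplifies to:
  $d \vee i \vee l \vee x$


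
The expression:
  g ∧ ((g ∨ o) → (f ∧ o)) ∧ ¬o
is never true.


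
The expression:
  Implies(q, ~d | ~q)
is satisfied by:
  {q: False, d: False}
  {d: True, q: False}
  {q: True, d: False}


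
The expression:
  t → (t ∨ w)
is always true.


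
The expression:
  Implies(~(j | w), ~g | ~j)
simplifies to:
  True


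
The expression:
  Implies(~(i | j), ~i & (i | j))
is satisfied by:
  {i: True, j: True}
  {i: True, j: False}
  {j: True, i: False}


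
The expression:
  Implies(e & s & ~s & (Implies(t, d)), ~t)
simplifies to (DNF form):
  True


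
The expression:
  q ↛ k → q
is always true.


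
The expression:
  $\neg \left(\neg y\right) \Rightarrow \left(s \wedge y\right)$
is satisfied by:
  {s: True, y: False}
  {y: False, s: False}
  {y: True, s: True}


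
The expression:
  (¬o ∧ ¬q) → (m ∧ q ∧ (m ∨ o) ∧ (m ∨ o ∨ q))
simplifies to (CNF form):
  o ∨ q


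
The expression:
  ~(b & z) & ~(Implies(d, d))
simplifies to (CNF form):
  False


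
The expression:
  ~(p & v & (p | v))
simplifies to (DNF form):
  ~p | ~v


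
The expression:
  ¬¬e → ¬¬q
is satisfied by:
  {q: True, e: False}
  {e: False, q: False}
  {e: True, q: True}


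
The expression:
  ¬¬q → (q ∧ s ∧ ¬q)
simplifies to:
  ¬q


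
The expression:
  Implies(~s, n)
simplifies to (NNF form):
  n | s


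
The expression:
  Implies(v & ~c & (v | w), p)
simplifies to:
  c | p | ~v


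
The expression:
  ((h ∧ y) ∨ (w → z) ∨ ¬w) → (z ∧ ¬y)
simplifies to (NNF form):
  (w ∨ z) ∧ (¬h ∨ ¬y) ∧ (¬y ∨ ¬z)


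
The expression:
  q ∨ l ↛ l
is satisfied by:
  {q: True}


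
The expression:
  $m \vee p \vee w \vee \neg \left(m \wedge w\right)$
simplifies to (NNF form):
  $\text{True}$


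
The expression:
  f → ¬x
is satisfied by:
  {x: False, f: False}
  {f: True, x: False}
  {x: True, f: False}


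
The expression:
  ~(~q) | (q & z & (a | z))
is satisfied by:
  {q: True}


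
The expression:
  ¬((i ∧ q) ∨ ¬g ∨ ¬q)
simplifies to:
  g ∧ q ∧ ¬i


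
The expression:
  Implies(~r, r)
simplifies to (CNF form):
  r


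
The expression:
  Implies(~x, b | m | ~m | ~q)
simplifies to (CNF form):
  True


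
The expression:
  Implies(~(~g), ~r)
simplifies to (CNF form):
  ~g | ~r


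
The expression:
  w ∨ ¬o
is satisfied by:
  {w: True, o: False}
  {o: False, w: False}
  {o: True, w: True}


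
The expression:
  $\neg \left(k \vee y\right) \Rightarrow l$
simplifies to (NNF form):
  $k \vee l \vee y$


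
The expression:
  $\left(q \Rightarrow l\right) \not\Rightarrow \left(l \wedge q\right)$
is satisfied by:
  {q: False}


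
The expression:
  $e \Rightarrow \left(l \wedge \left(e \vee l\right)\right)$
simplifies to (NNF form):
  $l \vee \neg e$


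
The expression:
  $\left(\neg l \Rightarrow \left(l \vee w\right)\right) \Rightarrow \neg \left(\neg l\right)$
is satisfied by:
  {l: True, w: False}
  {w: False, l: False}
  {w: True, l: True}


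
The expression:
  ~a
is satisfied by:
  {a: False}


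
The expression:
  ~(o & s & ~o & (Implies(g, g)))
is always true.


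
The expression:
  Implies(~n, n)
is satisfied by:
  {n: True}


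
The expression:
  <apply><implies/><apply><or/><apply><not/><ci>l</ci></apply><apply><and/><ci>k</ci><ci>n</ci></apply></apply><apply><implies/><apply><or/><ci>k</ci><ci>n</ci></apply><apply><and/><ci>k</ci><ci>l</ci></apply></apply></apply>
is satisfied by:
  {l: True, n: False, k: False}
  {l: True, k: True, n: False}
  {l: True, n: True, k: False}
  {l: True, k: True, n: True}
  {k: False, n: False, l: False}


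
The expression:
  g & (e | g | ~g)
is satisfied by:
  {g: True}


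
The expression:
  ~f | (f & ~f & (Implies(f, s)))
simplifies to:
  ~f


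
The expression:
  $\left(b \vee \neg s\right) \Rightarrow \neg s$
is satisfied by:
  {s: False, b: False}
  {b: True, s: False}
  {s: True, b: False}


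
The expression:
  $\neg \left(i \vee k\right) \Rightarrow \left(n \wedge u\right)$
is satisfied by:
  {i: True, n: True, k: True, u: True}
  {i: True, n: True, k: True, u: False}
  {i: True, k: True, u: True, n: False}
  {i: True, k: True, u: False, n: False}
  {i: True, n: True, u: True, k: False}
  {i: True, n: True, u: False, k: False}
  {i: True, u: True, k: False, n: False}
  {i: True, u: False, k: False, n: False}
  {n: True, k: True, u: True, i: False}
  {n: True, k: True, u: False, i: False}
  {k: True, u: True, i: False, n: False}
  {k: True, i: False, u: False, n: False}
  {n: True, u: True, i: False, k: False}


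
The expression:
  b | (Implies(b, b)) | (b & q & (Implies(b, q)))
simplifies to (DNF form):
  True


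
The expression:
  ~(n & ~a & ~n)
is always true.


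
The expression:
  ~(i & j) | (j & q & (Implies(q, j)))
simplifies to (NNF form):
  q | ~i | ~j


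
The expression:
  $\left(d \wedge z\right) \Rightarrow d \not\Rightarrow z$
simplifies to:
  $\neg d \vee \neg z$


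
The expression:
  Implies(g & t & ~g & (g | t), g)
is always true.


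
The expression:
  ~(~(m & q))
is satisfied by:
  {m: True, q: True}


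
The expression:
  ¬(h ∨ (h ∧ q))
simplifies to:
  ¬h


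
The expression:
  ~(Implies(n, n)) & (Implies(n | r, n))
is never true.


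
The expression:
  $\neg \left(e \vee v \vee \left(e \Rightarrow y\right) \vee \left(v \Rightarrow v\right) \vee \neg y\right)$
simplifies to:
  $\text{False}$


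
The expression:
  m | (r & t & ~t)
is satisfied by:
  {m: True}


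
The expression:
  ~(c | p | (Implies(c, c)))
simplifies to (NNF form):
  False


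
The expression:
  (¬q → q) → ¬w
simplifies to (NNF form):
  ¬q ∨ ¬w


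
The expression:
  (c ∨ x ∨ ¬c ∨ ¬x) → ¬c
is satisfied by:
  {c: False}


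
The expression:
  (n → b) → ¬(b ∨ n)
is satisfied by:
  {b: False}


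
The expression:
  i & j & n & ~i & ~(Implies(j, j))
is never true.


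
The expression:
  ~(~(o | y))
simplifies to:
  o | y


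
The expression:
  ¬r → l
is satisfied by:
  {r: True, l: True}
  {r: True, l: False}
  {l: True, r: False}


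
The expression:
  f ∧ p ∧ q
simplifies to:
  f ∧ p ∧ q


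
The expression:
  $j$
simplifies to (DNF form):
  $j$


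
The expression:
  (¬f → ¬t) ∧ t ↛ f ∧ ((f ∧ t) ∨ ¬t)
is never true.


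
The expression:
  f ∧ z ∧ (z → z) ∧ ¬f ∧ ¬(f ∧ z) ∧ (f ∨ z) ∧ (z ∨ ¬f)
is never true.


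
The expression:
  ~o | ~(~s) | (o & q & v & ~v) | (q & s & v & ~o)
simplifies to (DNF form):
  s | ~o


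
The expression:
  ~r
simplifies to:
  ~r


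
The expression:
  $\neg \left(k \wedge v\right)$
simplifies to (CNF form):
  $\neg k \vee \neg v$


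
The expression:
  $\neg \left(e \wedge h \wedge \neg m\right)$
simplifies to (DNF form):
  $m \vee \neg e \vee \neg h$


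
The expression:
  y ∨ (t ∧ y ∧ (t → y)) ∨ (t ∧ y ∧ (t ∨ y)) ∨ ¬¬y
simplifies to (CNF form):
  y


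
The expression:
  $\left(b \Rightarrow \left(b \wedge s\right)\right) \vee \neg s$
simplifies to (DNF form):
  $\text{True}$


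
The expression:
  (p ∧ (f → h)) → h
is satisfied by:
  {h: True, f: True, p: False}
  {h: True, p: False, f: False}
  {f: True, p: False, h: False}
  {f: False, p: False, h: False}
  {h: True, f: True, p: True}
  {h: True, p: True, f: False}
  {f: True, p: True, h: False}


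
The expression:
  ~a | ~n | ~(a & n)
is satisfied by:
  {n: False, a: False}
  {a: True, n: False}
  {n: True, a: False}


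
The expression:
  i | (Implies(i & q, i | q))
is always true.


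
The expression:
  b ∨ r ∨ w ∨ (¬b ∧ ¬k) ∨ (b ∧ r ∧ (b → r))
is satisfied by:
  {r: True, w: True, b: True, k: False}
  {r: True, w: True, k: False, b: False}
  {r: True, b: True, k: False, w: False}
  {r: True, k: False, b: False, w: False}
  {w: True, b: True, k: False, r: False}
  {w: True, k: False, b: False, r: False}
  {b: True, w: False, k: False, r: False}
  {w: False, k: False, b: False, r: False}
  {w: True, r: True, k: True, b: True}
  {w: True, r: True, k: True, b: False}
  {r: True, k: True, b: True, w: False}
  {r: True, k: True, w: False, b: False}
  {b: True, k: True, w: True, r: False}
  {k: True, w: True, r: False, b: False}
  {k: True, b: True, r: False, w: False}


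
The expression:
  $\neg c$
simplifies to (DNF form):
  $\neg c$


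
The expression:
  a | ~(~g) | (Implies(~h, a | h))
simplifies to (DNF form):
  a | g | h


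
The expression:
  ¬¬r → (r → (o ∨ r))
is always true.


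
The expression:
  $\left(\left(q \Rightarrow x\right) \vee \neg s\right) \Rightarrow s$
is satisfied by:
  {s: True}


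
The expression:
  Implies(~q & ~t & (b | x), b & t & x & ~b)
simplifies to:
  q | t | (~b & ~x)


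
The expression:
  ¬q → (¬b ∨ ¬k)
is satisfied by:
  {q: True, k: False, b: False}
  {k: False, b: False, q: False}
  {b: True, q: True, k: False}
  {b: True, k: False, q: False}
  {q: True, k: True, b: False}
  {k: True, q: False, b: False}
  {b: True, k: True, q: True}


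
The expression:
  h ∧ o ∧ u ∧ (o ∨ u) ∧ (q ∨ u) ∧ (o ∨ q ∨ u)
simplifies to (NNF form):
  h ∧ o ∧ u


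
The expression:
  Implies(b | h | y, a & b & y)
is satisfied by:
  {a: True, h: False, b: False, y: False}
  {a: False, h: False, b: False, y: False}
  {a: True, y: True, b: True, h: False}
  {a: True, y: True, b: True, h: True}


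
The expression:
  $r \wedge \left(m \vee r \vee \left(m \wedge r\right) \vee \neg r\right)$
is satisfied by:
  {r: True}


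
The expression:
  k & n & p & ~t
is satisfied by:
  {p: True, n: True, k: True, t: False}


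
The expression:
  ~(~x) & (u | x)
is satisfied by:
  {x: True}


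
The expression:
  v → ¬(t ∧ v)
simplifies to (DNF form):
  ¬t ∨ ¬v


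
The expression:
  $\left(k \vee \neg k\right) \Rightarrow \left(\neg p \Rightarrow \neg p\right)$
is always true.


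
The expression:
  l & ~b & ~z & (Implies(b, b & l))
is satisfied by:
  {l: True, z: False, b: False}


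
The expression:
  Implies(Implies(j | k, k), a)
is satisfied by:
  {a: True, j: True, k: False}
  {a: True, k: False, j: False}
  {a: True, j: True, k: True}
  {a: True, k: True, j: False}
  {j: True, k: False, a: False}


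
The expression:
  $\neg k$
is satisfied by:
  {k: False}


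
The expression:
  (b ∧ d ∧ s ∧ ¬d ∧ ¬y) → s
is always true.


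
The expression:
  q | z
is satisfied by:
  {q: True, z: True}
  {q: True, z: False}
  {z: True, q: False}


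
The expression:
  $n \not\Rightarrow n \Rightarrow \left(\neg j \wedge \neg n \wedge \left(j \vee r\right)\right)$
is always true.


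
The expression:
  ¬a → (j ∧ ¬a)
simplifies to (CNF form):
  a ∨ j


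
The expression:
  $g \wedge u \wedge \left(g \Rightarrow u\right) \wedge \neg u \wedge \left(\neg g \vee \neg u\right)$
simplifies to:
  $\text{False}$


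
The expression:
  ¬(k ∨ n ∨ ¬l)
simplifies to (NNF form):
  l ∧ ¬k ∧ ¬n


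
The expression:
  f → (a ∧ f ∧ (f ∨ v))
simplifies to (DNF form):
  a ∨ ¬f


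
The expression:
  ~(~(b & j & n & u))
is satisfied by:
  {j: True, u: True, b: True, n: True}


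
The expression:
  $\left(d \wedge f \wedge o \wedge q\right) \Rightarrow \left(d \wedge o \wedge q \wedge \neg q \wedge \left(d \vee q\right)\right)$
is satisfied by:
  {o: False, d: False, q: False, f: False}
  {f: True, o: False, d: False, q: False}
  {q: True, o: False, d: False, f: False}
  {f: True, q: True, o: False, d: False}
  {d: True, f: False, o: False, q: False}
  {f: True, d: True, o: False, q: False}
  {q: True, d: True, f: False, o: False}
  {f: True, q: True, d: True, o: False}
  {o: True, q: False, d: False, f: False}
  {f: True, o: True, q: False, d: False}
  {q: True, o: True, f: False, d: False}
  {f: True, q: True, o: True, d: False}
  {d: True, o: True, q: False, f: False}
  {f: True, d: True, o: True, q: False}
  {q: True, d: True, o: True, f: False}


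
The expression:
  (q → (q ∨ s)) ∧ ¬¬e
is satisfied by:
  {e: True}


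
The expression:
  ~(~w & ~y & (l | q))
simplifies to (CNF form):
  (w | y | ~l) & (w | y | ~q)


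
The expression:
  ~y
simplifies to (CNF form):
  ~y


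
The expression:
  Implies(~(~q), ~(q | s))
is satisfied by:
  {q: False}


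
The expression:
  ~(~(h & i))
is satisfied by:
  {h: True, i: True}


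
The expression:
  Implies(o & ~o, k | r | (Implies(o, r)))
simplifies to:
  True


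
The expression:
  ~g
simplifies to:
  ~g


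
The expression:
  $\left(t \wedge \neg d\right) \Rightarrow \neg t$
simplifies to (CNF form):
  $d \vee \neg t$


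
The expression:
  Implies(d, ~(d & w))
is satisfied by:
  {w: False, d: False}
  {d: True, w: False}
  {w: True, d: False}


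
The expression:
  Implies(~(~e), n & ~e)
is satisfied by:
  {e: False}


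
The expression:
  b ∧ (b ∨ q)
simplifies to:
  b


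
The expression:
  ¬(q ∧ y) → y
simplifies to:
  y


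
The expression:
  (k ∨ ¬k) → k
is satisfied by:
  {k: True}


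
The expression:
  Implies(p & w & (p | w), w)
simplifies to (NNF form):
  True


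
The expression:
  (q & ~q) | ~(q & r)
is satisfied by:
  {q: False, r: False}
  {r: True, q: False}
  {q: True, r: False}


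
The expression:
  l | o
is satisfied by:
  {o: True, l: True}
  {o: True, l: False}
  {l: True, o: False}


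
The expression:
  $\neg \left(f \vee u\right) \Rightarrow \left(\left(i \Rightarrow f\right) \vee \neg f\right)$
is always true.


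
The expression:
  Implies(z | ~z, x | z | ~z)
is always true.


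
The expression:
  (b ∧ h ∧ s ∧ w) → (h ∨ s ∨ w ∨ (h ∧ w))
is always true.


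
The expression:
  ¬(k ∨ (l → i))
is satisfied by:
  {l: True, i: False, k: False}


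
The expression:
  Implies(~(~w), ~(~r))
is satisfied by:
  {r: True, w: False}
  {w: False, r: False}
  {w: True, r: True}


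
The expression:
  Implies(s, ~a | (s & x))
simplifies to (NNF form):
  x | ~a | ~s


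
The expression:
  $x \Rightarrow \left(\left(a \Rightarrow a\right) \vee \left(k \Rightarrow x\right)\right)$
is always true.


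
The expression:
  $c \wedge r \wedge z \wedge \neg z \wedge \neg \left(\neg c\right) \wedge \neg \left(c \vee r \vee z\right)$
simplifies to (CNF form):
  $\text{False}$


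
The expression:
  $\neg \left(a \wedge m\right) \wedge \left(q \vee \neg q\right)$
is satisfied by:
  {m: False, a: False}
  {a: True, m: False}
  {m: True, a: False}


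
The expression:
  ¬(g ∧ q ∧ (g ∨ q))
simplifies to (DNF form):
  ¬g ∨ ¬q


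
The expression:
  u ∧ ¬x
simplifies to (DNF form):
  u ∧ ¬x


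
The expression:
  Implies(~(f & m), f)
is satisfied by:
  {f: True}


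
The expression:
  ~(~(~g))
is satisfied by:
  {g: False}


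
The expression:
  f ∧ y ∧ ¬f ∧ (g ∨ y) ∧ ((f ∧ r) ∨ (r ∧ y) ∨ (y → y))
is never true.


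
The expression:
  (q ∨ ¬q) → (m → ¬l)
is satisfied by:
  {l: False, m: False}
  {m: True, l: False}
  {l: True, m: False}


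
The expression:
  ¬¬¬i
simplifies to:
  ¬i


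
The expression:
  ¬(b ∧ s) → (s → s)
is always true.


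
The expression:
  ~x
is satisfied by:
  {x: False}


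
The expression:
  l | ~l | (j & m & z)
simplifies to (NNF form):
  True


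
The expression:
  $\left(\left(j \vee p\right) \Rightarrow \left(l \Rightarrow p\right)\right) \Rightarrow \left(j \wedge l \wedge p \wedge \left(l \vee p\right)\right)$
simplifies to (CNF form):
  $j \wedge l$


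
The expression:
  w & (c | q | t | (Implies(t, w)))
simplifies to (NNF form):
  w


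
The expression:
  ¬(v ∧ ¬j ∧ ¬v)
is always true.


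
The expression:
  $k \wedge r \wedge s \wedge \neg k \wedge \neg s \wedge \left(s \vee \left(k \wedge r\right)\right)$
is never true.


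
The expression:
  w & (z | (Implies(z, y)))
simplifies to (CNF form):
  w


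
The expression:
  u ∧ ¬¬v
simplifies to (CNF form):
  u ∧ v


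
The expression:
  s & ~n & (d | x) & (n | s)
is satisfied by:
  {s: True, x: True, d: True, n: False}
  {s: True, x: True, n: False, d: False}
  {s: True, d: True, n: False, x: False}


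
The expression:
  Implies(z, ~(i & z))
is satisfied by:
  {z: False, i: False}
  {i: True, z: False}
  {z: True, i: False}


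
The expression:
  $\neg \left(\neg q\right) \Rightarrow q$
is always true.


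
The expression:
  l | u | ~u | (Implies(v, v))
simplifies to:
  True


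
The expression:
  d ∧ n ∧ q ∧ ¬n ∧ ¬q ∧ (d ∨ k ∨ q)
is never true.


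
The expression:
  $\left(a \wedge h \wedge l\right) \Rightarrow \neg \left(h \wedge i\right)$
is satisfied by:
  {l: False, a: False, i: False, h: False}
  {h: True, l: False, a: False, i: False}
  {i: True, l: False, a: False, h: False}
  {h: True, i: True, l: False, a: False}
  {a: True, h: False, l: False, i: False}
  {h: True, a: True, l: False, i: False}
  {i: True, a: True, h: False, l: False}
  {h: True, i: True, a: True, l: False}
  {l: True, i: False, a: False, h: False}
  {h: True, l: True, i: False, a: False}
  {i: True, l: True, h: False, a: False}
  {h: True, i: True, l: True, a: False}
  {a: True, l: True, i: False, h: False}
  {h: True, a: True, l: True, i: False}
  {i: True, a: True, l: True, h: False}


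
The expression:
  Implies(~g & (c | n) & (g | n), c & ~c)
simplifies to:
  g | ~n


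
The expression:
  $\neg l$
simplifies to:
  $\neg l$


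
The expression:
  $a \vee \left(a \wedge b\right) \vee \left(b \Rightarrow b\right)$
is always true.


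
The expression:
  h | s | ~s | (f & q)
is always true.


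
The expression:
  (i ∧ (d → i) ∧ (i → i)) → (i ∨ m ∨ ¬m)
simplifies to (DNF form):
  True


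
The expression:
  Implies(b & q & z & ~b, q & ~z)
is always true.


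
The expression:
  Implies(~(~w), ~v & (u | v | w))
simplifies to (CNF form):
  ~v | ~w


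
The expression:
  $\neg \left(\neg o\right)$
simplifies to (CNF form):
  $o$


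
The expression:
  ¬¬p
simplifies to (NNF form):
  p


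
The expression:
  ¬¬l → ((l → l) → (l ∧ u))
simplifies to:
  u ∨ ¬l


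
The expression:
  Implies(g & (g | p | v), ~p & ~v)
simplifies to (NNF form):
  ~g | (~p & ~v)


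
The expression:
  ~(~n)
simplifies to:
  n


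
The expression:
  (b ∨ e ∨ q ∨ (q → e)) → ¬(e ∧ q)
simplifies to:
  ¬e ∨ ¬q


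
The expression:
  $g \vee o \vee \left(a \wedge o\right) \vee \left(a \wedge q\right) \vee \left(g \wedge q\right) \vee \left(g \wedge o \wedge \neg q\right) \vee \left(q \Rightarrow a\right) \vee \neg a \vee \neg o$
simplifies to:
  $\text{True}$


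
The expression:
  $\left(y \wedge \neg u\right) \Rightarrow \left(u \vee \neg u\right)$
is always true.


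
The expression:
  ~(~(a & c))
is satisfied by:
  {a: True, c: True}


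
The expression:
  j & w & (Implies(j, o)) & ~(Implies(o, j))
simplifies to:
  False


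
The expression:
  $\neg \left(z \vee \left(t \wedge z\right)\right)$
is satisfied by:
  {z: False}


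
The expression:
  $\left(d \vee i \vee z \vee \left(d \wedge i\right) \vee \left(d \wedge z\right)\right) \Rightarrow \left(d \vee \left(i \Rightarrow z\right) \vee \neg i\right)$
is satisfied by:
  {d: True, z: True, i: False}
  {d: True, z: False, i: False}
  {z: True, d: False, i: False}
  {d: False, z: False, i: False}
  {i: True, d: True, z: True}
  {i: True, d: True, z: False}
  {i: True, z: True, d: False}


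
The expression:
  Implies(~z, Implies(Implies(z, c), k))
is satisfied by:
  {k: True, z: True}
  {k: True, z: False}
  {z: True, k: False}


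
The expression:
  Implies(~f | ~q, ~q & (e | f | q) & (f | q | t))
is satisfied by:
  {f: True, e: True, t: True, q: False}
  {f: True, e: True, t: False, q: False}
  {f: True, t: True, e: False, q: False}
  {f: True, t: False, e: False, q: False}
  {q: True, f: True, e: True, t: True}
  {q: True, f: True, e: True, t: False}
  {q: True, f: True, e: False, t: True}
  {q: True, f: True, e: False, t: False}
  {e: True, t: True, f: False, q: False}


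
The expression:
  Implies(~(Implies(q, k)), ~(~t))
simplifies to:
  k | t | ~q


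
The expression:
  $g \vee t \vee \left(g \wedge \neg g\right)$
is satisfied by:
  {t: True, g: True}
  {t: True, g: False}
  {g: True, t: False}


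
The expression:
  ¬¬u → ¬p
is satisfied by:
  {p: False, u: False}
  {u: True, p: False}
  {p: True, u: False}


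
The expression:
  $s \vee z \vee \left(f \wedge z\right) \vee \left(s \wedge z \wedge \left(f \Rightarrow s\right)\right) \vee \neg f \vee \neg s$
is always true.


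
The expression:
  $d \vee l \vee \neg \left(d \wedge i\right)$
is always true.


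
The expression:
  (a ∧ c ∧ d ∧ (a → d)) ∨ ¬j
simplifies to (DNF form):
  (a ∧ c ∧ d) ∨ ¬j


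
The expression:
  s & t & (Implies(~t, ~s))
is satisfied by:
  {t: True, s: True}


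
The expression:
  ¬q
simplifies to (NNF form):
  ¬q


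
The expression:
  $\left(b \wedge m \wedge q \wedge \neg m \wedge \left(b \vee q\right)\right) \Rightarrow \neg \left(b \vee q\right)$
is always true.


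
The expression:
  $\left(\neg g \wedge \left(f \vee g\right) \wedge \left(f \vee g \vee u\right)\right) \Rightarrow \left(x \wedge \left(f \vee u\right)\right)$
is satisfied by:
  {x: True, g: True, f: False}
  {x: True, g: False, f: False}
  {g: True, x: False, f: False}
  {x: False, g: False, f: False}
  {f: True, x: True, g: True}
  {f: True, x: True, g: False}
  {f: True, g: True, x: False}


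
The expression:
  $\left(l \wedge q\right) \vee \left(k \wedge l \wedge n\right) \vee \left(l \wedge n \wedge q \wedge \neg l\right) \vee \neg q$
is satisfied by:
  {l: True, q: False}
  {q: False, l: False}
  {q: True, l: True}


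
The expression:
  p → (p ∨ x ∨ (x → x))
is always true.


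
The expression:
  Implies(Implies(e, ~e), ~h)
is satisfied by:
  {e: True, h: False}
  {h: False, e: False}
  {h: True, e: True}


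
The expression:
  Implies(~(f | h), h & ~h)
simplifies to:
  f | h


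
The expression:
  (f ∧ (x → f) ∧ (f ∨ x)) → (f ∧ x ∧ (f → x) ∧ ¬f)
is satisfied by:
  {f: False}


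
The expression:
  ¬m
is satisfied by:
  {m: False}


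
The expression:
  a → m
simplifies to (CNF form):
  m ∨ ¬a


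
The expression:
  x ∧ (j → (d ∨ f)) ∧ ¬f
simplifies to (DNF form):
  (d ∧ x ∧ ¬f) ∨ (x ∧ ¬f ∧ ¬j)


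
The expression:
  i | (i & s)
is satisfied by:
  {i: True}


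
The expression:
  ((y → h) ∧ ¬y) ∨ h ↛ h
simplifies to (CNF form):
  ¬y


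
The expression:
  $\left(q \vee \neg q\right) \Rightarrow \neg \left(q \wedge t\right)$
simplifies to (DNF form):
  $\neg q \vee \neg t$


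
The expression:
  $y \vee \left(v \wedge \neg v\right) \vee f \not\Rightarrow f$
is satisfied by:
  {y: True}


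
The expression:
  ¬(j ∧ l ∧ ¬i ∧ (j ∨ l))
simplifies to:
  i ∨ ¬j ∨ ¬l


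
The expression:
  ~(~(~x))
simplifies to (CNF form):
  ~x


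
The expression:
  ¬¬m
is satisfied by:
  {m: True}


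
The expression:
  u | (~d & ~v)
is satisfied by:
  {u: True, v: False, d: False}
  {d: True, u: True, v: False}
  {u: True, v: True, d: False}
  {d: True, u: True, v: True}
  {d: False, v: False, u: False}


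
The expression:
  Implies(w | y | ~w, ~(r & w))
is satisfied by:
  {w: False, r: False}
  {r: True, w: False}
  {w: True, r: False}


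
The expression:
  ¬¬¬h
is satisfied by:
  {h: False}


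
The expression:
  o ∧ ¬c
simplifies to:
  o ∧ ¬c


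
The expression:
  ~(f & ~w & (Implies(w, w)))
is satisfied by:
  {w: True, f: False}
  {f: False, w: False}
  {f: True, w: True}


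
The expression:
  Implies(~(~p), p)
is always true.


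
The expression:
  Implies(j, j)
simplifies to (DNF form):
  True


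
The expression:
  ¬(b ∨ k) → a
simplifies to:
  a ∨ b ∨ k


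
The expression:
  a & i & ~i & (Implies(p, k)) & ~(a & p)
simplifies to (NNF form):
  False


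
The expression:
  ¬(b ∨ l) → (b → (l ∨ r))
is always true.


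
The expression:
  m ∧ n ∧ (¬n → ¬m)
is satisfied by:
  {m: True, n: True}


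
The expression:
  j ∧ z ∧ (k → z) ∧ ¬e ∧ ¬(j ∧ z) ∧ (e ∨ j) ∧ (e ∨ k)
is never true.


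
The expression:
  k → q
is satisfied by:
  {q: True, k: False}
  {k: False, q: False}
  {k: True, q: True}


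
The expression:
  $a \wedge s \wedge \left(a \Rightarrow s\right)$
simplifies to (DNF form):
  $a \wedge s$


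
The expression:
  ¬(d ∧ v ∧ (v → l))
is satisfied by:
  {l: False, v: False, d: False}
  {d: True, l: False, v: False}
  {v: True, l: False, d: False}
  {d: True, v: True, l: False}
  {l: True, d: False, v: False}
  {d: True, l: True, v: False}
  {v: True, l: True, d: False}


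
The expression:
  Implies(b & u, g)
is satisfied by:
  {g: True, u: False, b: False}
  {u: False, b: False, g: False}
  {b: True, g: True, u: False}
  {b: True, u: False, g: False}
  {g: True, u: True, b: False}
  {u: True, g: False, b: False}
  {b: True, u: True, g: True}


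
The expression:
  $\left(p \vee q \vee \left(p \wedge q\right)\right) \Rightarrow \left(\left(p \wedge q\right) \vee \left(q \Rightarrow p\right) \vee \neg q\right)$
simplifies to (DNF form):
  $p \vee \neg q$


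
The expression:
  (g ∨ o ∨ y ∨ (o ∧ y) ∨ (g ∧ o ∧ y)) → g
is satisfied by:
  {g: True, o: False, y: False}
  {y: True, g: True, o: False}
  {g: True, o: True, y: False}
  {y: True, g: True, o: True}
  {y: False, o: False, g: False}


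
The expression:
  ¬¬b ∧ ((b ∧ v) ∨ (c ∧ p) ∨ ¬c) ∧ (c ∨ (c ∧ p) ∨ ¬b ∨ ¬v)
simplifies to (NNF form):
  b ∧ (c ∨ ¬v) ∧ (p ∨ v ∨ ¬c)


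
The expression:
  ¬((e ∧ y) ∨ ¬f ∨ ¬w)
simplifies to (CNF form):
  f ∧ w ∧ (¬e ∨ ¬y)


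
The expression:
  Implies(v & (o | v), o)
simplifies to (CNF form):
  o | ~v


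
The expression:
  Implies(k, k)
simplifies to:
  True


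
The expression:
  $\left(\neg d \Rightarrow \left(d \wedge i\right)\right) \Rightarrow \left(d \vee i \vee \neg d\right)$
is always true.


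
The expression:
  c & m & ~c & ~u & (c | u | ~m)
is never true.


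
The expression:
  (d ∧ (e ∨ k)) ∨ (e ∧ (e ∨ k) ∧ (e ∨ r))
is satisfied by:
  {k: True, e: True, d: True}
  {k: True, e: True, d: False}
  {e: True, d: True, k: False}
  {e: True, d: False, k: False}
  {k: True, d: True, e: False}


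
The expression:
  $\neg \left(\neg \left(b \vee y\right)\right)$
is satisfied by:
  {y: True, b: True}
  {y: True, b: False}
  {b: True, y: False}


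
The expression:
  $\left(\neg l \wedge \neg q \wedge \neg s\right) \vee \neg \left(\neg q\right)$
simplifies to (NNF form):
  $q \vee \left(\neg l \wedge \neg s\right)$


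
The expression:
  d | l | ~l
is always true.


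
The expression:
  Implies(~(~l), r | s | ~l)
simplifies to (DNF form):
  r | s | ~l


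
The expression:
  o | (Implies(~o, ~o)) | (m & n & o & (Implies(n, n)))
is always true.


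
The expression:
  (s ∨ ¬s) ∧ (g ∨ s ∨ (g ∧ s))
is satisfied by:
  {g: True, s: True}
  {g: True, s: False}
  {s: True, g: False}


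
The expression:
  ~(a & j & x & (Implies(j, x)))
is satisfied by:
  {x: False, a: False, j: False}
  {j: True, x: False, a: False}
  {a: True, x: False, j: False}
  {j: True, a: True, x: False}
  {x: True, j: False, a: False}
  {j: True, x: True, a: False}
  {a: True, x: True, j: False}


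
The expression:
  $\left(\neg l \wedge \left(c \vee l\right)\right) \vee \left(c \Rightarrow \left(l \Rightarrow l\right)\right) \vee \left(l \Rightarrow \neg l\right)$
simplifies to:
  $\text{True}$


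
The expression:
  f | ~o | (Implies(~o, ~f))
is always true.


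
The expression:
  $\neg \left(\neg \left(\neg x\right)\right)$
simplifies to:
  $\neg x$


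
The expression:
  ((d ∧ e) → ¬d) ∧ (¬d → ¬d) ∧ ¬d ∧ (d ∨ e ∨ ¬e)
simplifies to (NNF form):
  ¬d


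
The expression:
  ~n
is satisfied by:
  {n: False}


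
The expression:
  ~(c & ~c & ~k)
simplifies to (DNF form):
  True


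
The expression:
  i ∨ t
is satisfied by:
  {i: True, t: True}
  {i: True, t: False}
  {t: True, i: False}


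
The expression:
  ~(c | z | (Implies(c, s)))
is never true.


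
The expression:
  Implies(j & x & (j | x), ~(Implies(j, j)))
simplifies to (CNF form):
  ~j | ~x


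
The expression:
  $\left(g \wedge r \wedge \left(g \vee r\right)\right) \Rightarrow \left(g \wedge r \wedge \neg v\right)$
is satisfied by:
  {g: False, v: False, r: False}
  {r: True, g: False, v: False}
  {v: True, g: False, r: False}
  {r: True, v: True, g: False}
  {g: True, r: False, v: False}
  {r: True, g: True, v: False}
  {v: True, g: True, r: False}
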